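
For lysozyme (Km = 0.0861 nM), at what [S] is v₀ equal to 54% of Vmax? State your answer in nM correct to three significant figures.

0.101 nM

v/Vmax = [S]/(Km+[S]) = 0.54, so [S] = Km·0.54/(1 − 0.54) = 0.0861 × 1.174.
[S] = 0.101 nM.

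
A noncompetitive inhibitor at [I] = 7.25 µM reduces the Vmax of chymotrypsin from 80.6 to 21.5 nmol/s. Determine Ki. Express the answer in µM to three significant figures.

2.64 µM

Noncompetitive: Vmax,app = Vmax/α with α = 1 + [I]/Ki.
α = Vmax/Vmax,app = 80.6/21.5 = 3.749.
Ki = [I]/(α − 1) = 7.25/2.749 = 2.64 µM.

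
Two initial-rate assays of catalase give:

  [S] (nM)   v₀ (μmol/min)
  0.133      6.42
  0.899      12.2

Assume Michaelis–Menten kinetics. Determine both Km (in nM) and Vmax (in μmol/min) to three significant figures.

In reciprocal form, 1/v = (Km/Vmax)·(1/[S]) + 1/Vmax. The two points give (1/[S], 1/v) = (7.519, 0.1558) and (1.112, 0.08197).
Slope = (0.1558 − 0.08197)/(7.519 − 1.112) = 0.01152; intercept = 0.1558 − 0.01152×7.519 = 0.06915.
Vmax = 1/intercept = 14.5 μmol/min; Km = slope × Vmax = 0.01152 × 14.5 = 0.167 nM.

Km = 0.167 nM; Vmax = 14.5 μmol/min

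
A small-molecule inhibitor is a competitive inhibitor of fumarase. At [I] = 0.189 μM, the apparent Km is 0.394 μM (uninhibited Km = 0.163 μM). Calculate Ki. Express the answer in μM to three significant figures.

Competitive: Km,app = α·Km with α = 1 + [I]/Ki.
α = Km,app/Km = 0.394/0.163 = 2.417.
Ki = [I]/(α − 1) = 0.189/1.417 = 0.133 μM.

0.133 μM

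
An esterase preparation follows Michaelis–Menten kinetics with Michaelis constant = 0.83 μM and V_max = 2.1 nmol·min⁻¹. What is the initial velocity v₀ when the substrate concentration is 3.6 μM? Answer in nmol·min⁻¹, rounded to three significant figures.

[S]/(Km+[S]) = 3.6/4.430 = 0.8126, the fractional saturation.
v = 0.8126 × Vmax = 0.8126 × 2.1 = 1.71 nmol·min⁻¹.

1.71 nmol·min⁻¹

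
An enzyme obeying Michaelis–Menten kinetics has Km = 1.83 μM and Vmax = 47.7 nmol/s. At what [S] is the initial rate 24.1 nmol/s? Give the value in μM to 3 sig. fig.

The required fractional saturation is v/Vmax = 24.1/47.7 = 0.5052.
Then [S]/(Km+[S]) = 0.5052 ⇒ [S] = 1.83 × 0.5052/(1 − 0.5052) = 1.87 μM.

1.87 μM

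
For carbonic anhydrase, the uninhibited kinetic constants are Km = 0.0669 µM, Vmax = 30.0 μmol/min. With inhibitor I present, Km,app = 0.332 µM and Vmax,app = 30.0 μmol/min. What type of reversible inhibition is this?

competitive

Km increases (0.0669 → 0.332 µM) while Vmax is unchanged — the hallmark of competitive inhibition.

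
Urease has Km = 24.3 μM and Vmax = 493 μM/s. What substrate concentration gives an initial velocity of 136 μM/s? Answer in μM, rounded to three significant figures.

9.26 μM

The required fractional saturation is v/Vmax = 136/493 = 0.2759.
Then [S]/(Km+[S]) = 0.2759 ⇒ [S] = 24.3 × 0.2759/(1 − 0.2759) = 9.26 μM.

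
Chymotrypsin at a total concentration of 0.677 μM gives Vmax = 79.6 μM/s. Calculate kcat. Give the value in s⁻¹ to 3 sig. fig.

kcat = Vmax/[E]total = 79.6 μM/s / 0.677 μM = 118 s⁻¹.

118 s⁻¹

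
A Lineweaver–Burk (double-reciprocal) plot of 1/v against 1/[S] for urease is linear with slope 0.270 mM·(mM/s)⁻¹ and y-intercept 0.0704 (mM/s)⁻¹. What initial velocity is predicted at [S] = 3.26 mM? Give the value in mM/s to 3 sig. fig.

6.53 mM/s

The y-intercept is 1/Vmax, so Vmax = 1/0.0704 = 14.2 mM/s.
The slope is Km/Vmax, so Km = 0.270 × 14.2 = 3.84 mM.
Then v = 14.2 × 3.26/(3.84 + 3.26) = 6.53 mM/s.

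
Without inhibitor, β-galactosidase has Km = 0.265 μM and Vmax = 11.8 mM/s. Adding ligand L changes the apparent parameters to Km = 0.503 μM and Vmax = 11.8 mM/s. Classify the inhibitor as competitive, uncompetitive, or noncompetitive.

competitive

Km increases (0.265 → 0.503 μM) while Vmax is unchanged — the hallmark of competitive inhibition.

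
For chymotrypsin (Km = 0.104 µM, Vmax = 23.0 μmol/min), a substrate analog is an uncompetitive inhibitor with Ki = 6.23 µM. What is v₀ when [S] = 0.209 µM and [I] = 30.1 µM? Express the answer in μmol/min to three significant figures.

With α = 1 + [I]/Ki = 1 + 30.1/6.23 = 5.831, the uncompetitive rate law is v = (Vmax/α)·[S] / (Km/α + [S]).
v = (23.0/5.831)×0.209 / (0.104/5.831 + 0.209) = 0.8243/0.2268 = 3.63 μmol/min.

3.63 μmol/min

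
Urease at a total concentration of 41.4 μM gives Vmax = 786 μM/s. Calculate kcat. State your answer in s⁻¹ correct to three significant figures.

19.0 s⁻¹

kcat = Vmax/[E]total = 786 μM/s / 41.4 μM = 19.0 s⁻¹.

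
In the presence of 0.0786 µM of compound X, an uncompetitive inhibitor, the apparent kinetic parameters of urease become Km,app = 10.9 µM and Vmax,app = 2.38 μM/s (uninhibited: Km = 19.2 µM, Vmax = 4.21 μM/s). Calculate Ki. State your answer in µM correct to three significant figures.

0.102 µM

Uncompetitive: Vmax,app = Vmax/α (and Km,app = Km/α) with α = 1 + [I]/Ki.
α = Vmax/Vmax,app = 4.21/2.38 = 1.769.
Ki = [I]/(α − 1) = 0.0786/0.7689 = 0.102 µM.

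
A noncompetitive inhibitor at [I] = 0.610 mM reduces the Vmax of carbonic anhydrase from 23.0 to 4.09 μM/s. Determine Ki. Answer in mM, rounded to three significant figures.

0.132 mM

Noncompetitive: Vmax,app = Vmax/α with α = 1 + [I]/Ki.
α = Vmax/Vmax,app = 23.0/4.09 = 5.623.
Ki = [I]/(α − 1) = 0.610/4.623 = 0.132 mM.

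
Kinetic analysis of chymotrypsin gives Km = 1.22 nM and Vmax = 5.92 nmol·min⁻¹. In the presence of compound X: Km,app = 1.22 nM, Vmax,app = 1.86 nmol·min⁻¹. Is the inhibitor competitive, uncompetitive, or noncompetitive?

Vmax decreases (5.92 → 1.86 nmol·min⁻¹) while Km is unchanged — pure noncompetitive inhibition.

noncompetitive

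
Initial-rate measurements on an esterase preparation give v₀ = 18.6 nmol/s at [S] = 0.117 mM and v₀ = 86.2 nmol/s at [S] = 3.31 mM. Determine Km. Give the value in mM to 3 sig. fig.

0.509 mM

In reciprocal form, 1/v = (Km/Vmax)·(1/[S]) + 1/Vmax. The two points give (1/[S], 1/v) = (8.547, 0.05376) and (0.3021, 0.01160).
Slope = (0.05376 − 0.01160)/(8.547 − 0.3021) = 0.005114; intercept = 0.05376 − 0.005114×8.547 = 0.01006.
Vmax = 1/intercept = 99.4 nmol/s; Km = slope × Vmax = 0.005114 × 99.4 = 0.509 mM.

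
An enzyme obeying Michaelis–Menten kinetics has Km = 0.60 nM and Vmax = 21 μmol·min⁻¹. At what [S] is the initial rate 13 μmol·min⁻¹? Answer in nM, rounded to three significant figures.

0.975 nM

The required fractional saturation is v/Vmax = 13/21 = 0.6190.
Then [S]/(Km+[S]) = 0.6190 ⇒ [S] = 0.60 × 0.6190/(1 − 0.6190) = 0.975 nM.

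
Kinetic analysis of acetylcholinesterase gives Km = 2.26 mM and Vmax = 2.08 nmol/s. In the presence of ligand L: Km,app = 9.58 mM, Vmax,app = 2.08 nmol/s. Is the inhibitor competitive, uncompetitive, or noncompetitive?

competitive

Km increases (2.26 → 9.58 mM) while Vmax is unchanged — the hallmark of competitive inhibition.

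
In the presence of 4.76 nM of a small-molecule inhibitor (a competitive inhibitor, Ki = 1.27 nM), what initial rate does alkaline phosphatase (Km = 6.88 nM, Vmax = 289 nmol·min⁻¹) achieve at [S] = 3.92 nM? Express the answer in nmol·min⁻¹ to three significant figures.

31.0 nmol·min⁻¹

α = 1 + [I]/Ki = 1 + 4.76/1.27 = 4.748.
For a competitive inhibitor, Vmax is unchanged and the apparent Km becomes α·Km: Km,app = 32.7 nM, Vmax,app = 289 nmol·min⁻¹.
v = Vmax,app·[S]/(Km,app + [S]) = 289 × 3.92/(32.7 + 3.92) = 31.0 nmol·min⁻¹.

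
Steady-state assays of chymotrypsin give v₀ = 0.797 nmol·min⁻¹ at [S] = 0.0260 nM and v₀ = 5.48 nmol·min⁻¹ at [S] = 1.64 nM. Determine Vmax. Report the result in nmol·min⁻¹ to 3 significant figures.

In reciprocal form, 1/v = (Km/Vmax)·(1/[S]) + 1/Vmax. The two points give (1/[S], 1/v) = (38.46, 1.255) and (0.6098, 0.1825).
Slope = (1.255 − 0.1825)/(38.46 − 0.6098) = 0.02833; intercept = 1.255 − 0.02833×38.46 = 0.1652.
Vmax = 1/intercept = 6.05 nmol·min⁻¹; Km = slope × Vmax = 0.02833 × 6.05 = 0.171 nM.

6.05 nmol·min⁻¹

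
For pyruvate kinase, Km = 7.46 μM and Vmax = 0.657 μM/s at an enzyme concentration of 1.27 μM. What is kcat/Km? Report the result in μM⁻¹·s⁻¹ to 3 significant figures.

0.0693 μM⁻¹·s⁻¹

kcat = Vmax/[E]total = 0.657/1.27 = 0.517 s⁻¹.
kcat/Km = 0.517/7.46 = 0.0693 μM⁻¹·s⁻¹.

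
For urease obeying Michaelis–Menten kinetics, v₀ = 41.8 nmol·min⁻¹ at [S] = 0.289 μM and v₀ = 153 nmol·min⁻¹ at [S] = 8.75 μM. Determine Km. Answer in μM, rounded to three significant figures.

In reciprocal form, 1/v = (Km/Vmax)·(1/[S]) + 1/Vmax. The two points give (1/[S], 1/v) = (3.460, 0.02392) and (0.1143, 0.006536).
Slope = (0.02392 − 0.006536)/(3.460 − 0.1143) = 0.005197; intercept = 0.02392 − 0.005197×3.460 = 0.005942.
Vmax = 1/intercept = 168 nmol·min⁻¹; Km = slope × Vmax = 0.005197 × 168 = 0.875 μM.

0.875 μM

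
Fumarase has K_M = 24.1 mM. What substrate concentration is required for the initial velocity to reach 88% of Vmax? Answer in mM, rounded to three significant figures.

177 mM

v/Vmax = [S]/(Km+[S]) = 0.88, so [S] = Km·0.88/(1 − 0.88) = 24.1 × 7.333.
[S] = 177 mM.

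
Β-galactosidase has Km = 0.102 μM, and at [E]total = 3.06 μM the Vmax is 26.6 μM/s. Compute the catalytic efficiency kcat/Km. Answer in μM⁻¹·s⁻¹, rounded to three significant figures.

kcat = Vmax/[E]total = 26.6/3.06 = 8.69 s⁻¹.
kcat/Km = 8.69/0.102 = 85.2 μM⁻¹·s⁻¹.

85.2 μM⁻¹·s⁻¹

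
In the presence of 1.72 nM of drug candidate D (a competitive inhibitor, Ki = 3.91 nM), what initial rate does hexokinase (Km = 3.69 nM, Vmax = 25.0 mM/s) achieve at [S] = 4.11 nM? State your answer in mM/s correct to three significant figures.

α = 1 + [I]/Ki = 1 + 1.72/3.91 = 1.440.
For a competitive inhibitor, Vmax is unchanged and the apparent Km becomes α·Km: Km,app = 5.31 nM, Vmax,app = 25.0 mM/s.
v = Vmax,app·[S]/(Km,app + [S]) = 25.0 × 4.11/(5.31 + 4.11) = 10.9 mM/s.

10.9 mM/s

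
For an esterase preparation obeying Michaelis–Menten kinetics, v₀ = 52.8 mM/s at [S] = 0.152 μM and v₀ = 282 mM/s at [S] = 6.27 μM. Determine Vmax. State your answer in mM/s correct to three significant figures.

316 mM/s

In reciprocal form, 1/v = (Km/Vmax)·(1/[S]) + 1/Vmax. The two points give (1/[S], 1/v) = (6.579, 0.01894) and (0.1595, 0.003546).
Slope = (0.01894 − 0.003546)/(6.579 − 0.1595) = 0.002398; intercept = 0.01894 − 0.002398×6.579 = 0.003164.
Vmax = 1/intercept = 316 mM/s; Km = slope × Vmax = 0.002398 × 316 = 0.758 μM.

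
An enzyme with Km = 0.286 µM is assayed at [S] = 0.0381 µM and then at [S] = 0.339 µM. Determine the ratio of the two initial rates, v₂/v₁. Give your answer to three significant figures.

Since Vmax cancels, v₂/v₁ = [S]₂(Km+[S]₁) / [S]₁(Km+[S]₂).
= 0.339×(0.286+0.0381) / (0.0381×(0.286+0.339)) = 0.1099/0.02381 = 4.61.

4.61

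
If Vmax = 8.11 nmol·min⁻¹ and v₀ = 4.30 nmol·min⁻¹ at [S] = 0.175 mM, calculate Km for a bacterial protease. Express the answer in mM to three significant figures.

0.155 mM

From v = Vmax[S]/(Km+[S]), Km = [S](Vmax − v)/v.
Km = 0.175 × (8.11 − 4.30) / 4.30 = 0.6667/4.30 = 0.155 mM.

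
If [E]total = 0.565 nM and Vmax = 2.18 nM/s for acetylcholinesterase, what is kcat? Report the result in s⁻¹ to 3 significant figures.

kcat = Vmax/[E]total = 2.18 nM/s / 0.565 nM = 3.86 s⁻¹.

3.86 s⁻¹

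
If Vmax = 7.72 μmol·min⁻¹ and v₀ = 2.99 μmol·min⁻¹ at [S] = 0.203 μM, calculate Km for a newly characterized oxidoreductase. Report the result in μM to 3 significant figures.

0.321 μM

From v = Vmax[S]/(Km+[S]), Km = [S](Vmax − v)/v.
Km = 0.203 × (7.72 − 2.99) / 2.99 = 0.9602/2.99 = 0.321 μM.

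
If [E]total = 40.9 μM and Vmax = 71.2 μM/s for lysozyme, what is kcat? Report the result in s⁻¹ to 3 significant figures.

1.74 s⁻¹

kcat = Vmax/[E]total = 71.2 μM/s / 40.9 μM = 1.74 s⁻¹.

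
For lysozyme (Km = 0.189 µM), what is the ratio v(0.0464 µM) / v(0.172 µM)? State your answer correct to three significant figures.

The fractional saturations are [S]/(Km+[S]) = 0.172/0.3610 = 0.4765 and 0.0464/0.2354 = 0.1971.
v₂/v₁ is just their ratio: 0.1971/0.4765 = 0.414.

0.414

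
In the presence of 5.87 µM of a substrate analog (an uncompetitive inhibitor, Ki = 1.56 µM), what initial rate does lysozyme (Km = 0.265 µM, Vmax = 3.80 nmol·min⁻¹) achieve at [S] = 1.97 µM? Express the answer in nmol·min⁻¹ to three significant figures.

α = 1 + [I]/Ki = 1 + 5.87/1.56 = 4.763.
For an uncompetitive inhibitor, both parameters are divided by α, giving Vmax/α and Km/α: Km,app = 0.0556 µM, Vmax,app = 0.798 nmol·min⁻¹.
v = Vmax,app·[S]/(Km,app + [S]) = 0.798 × 1.97/(0.0556 + 1.97) = 0.776 nmol·min⁻¹.

0.776 nmol·min⁻¹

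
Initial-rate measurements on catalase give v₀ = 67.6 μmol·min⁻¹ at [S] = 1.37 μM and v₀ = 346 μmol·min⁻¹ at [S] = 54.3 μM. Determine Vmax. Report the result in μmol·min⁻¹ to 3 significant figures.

In reciprocal form, 1/v = (Km/Vmax)·(1/[S]) + 1/Vmax. The two points give (1/[S], 1/v) = (0.7299, 0.01479) and (0.01842, 0.002890).
Slope = (0.01479 − 0.002890)/(0.7299 − 0.01842) = 0.01673; intercept = 0.01479 − 0.01673×0.7299 = 0.002582.
Vmax = 1/intercept = 387 μmol·min⁻¹; Km = slope × Vmax = 0.01673 × 387 = 6.48 μM.

387 μmol·min⁻¹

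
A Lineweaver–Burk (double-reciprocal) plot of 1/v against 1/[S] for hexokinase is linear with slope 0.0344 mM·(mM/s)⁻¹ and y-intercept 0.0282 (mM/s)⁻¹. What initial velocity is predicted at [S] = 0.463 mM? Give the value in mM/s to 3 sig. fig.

9.76 mM/s

The y-intercept is 1/Vmax, so Vmax = 1/0.0282 = 35.5 mM/s.
The slope is Km/Vmax, so Km = 0.0344 × 35.5 = 1.22 mM.
Then v = 35.5 × 0.463/(1.22 + 0.463) = 9.76 mM/s.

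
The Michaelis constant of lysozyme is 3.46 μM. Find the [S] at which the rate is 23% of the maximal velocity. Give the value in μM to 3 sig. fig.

1.03 μM

v/Vmax = [S]/(Km+[S]) = 0.23, so [S] = Km·0.23/(1 − 0.23) = 3.46 × 0.2987.
[S] = 1.03 μM.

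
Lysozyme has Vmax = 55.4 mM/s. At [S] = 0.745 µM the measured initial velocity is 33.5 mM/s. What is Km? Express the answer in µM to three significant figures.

From v = Vmax[S]/(Km+[S]), Km = [S](Vmax − v)/v.
Km = 0.745 × (55.4 − 33.5) / 33.5 = 16.32/33.5 = 0.487 µM.

0.487 µM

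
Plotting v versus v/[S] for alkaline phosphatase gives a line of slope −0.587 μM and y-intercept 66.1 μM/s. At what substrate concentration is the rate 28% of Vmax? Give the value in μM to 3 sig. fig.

The Eadie–Hofstee slope gives Km = 0.587 μM (slope = −Km).
v/Vmax = [S]/(Km+[S]) = 0.28 ⇒ [S] = Km·0.28/(1−0.28) = 0.587 × 0.3889 = 0.228 μM.

0.228 μM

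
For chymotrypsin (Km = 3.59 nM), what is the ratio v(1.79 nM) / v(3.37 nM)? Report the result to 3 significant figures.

0.687

The fractional saturations are [S]/(Km+[S]) = 3.37/6.960 = 0.4842 and 1.79/5.380 = 0.3327.
v₂/v₁ is just their ratio: 0.3327/0.4842 = 0.687.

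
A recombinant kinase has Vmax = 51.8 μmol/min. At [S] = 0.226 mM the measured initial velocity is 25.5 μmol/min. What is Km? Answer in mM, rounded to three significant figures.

0.233 mM

From v = Vmax[S]/(Km+[S]), Km = [S](Vmax − v)/v.
Km = 0.226 × (51.8 − 25.5) / 25.5 = 5.944/25.5 = 0.233 mM.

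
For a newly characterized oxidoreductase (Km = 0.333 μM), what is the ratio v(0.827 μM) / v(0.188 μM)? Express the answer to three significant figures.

1.98

The fractional saturations are [S]/(Km+[S]) = 0.188/0.5210 = 0.3608 and 0.827/1.160 = 0.7129.
v₂/v₁ is just their ratio: 0.7129/0.3608 = 1.98.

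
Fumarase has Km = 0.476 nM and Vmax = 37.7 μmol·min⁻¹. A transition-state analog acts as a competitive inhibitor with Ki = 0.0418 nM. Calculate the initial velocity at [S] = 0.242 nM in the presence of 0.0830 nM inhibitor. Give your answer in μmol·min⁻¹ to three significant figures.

α = 1 + [I]/Ki = 1 + 0.0830/0.0418 = 2.986.
For a competitive inhibitor, Vmax is unchanged and the apparent Km becomes α·Km: Km,app = 1.42 nM, Vmax,app = 37.7 μmol·min⁻¹.
v = Vmax,app·[S]/(Km,app + [S]) = 37.7 × 0.242/(1.42 + 0.242) = 5.49 μmol·min⁻¹.

5.49 μmol·min⁻¹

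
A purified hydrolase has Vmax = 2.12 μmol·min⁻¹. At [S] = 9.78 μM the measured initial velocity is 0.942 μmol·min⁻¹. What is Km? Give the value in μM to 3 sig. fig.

12.2 μM

From v = Vmax[S]/(Km+[S]), Km = [S](Vmax − v)/v.
Km = 9.78 × (2.12 − 0.942) / 0.942 = 11.52/0.942 = 12.2 μM.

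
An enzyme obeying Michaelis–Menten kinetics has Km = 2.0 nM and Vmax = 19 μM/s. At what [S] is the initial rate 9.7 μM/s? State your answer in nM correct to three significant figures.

2.09 nM

Rearranging v = Vmax[S]/(Km+[S]) gives [S] = Km·v/(Vmax − v).
[S] = 2.0 × 9.7 / (19 − 9.7) = 19.40/9.300 = 2.09 nM.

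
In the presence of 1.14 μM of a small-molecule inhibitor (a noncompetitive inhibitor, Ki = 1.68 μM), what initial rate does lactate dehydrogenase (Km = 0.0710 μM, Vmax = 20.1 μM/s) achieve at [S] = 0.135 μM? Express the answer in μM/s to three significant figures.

7.85 μM/s

α = 1 + [I]/Ki = 1 + 1.14/1.68 = 1.679.
For a noncompetitive inhibitor, Vmax is reduced to Vmax/α while Km is unchanged: Km,app = 0.0710 μM, Vmax,app = 12.0 μM/s.
v = Vmax,app·[S]/(Km,app + [S]) = 12.0 × 0.135/(0.0710 + 0.135) = 7.85 μM/s.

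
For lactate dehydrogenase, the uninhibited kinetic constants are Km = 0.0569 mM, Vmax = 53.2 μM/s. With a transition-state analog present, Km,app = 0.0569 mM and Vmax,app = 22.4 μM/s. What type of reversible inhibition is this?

Vmax decreases (53.2 → 22.4 μM/s) while Km is unchanged — pure noncompetitive inhibition.

noncompetitive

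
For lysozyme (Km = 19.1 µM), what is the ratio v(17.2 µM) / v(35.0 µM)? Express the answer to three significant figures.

0.732

The fractional saturations are [S]/(Km+[S]) = 35.0/54.10 = 0.6470 and 17.2/36.30 = 0.4738.
v₂/v₁ is just their ratio: 0.4738/0.6470 = 0.732.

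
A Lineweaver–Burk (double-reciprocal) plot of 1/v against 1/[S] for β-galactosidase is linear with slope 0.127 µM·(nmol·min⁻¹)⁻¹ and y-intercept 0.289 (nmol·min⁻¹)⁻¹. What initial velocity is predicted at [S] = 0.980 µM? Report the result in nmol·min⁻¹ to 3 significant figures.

2.39 nmol·min⁻¹

The y-intercept is 1/Vmax, so Vmax = 1/0.289 = 3.46 nmol·min⁻¹.
The slope is Km/Vmax, so Km = 0.127 × 3.46 = 0.439 µM.
Then v = 3.46 × 0.980/(0.439 + 0.980) = 2.39 nmol·min⁻¹.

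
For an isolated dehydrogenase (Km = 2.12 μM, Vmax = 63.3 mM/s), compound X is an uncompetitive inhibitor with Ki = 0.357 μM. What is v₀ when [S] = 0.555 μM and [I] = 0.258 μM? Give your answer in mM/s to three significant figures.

11.4 mM/s

With α = 1 + [I]/Ki = 1 + 0.258/0.357 = 1.723, the uncompetitive rate law is v = (Vmax/α)·[S] / (Km/α + [S]).
v = (63.3/1.723)×0.555 / (2.12/1.723 + 0.555) = 20.39/1.786 = 11.4 mM/s.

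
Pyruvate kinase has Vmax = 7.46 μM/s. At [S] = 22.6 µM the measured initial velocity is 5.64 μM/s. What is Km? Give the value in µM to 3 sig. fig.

7.29 µM

From v = Vmax[S]/(Km+[S]), Km = [S](Vmax − v)/v.
Km = 22.6 × (7.46 − 5.64) / 5.64 = 41.13/5.64 = 7.29 µM.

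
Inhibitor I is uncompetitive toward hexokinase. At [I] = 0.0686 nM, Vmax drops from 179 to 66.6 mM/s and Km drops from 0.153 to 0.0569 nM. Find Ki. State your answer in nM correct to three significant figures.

0.0406 nM

Uncompetitive: Vmax,app = Vmax/α (and Km,app = Km/α) with α = 1 + [I]/Ki.
α = Vmax/Vmax,app = 179/66.6 = 2.688.
Since α = 1 + [I]/Ki, [I]/Ki = 2.688 − 1 = 1.688 and Ki = 0.0686/1.688 = 0.0406 nM.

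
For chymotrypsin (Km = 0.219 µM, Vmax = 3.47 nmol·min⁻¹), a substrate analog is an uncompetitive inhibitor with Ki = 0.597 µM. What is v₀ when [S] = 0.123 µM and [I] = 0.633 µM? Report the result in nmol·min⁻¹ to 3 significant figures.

0.903 nmol·min⁻¹

With α = 1 + [I]/Ki = 1 + 0.633/0.597 = 2.060, the uncompetitive rate law is v = (Vmax/α)·[S] / (Km/α + [S]).
v = (3.47/2.060)×0.123 / (0.219/2.060 + 0.123) = 0.2072/0.2293 = 0.903 nmol·min⁻¹.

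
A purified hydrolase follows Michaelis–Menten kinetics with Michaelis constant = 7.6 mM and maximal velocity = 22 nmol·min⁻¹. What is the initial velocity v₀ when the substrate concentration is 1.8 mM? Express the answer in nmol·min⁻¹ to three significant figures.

[S]/(Km+[S]) = 1.8/9.400 = 0.1915, the fractional saturation.
v = 0.1915 × Vmax = 0.1915 × 22 = 4.21 nmol·min⁻¹.

4.21 nmol·min⁻¹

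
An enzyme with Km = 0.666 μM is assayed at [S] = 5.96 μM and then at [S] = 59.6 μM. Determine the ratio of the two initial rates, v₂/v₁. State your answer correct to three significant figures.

1.10

Since Vmax cancels, v₂/v₁ = [S]₂(Km+[S]₁) / [S]₁(Km+[S]₂).
= 59.6×(0.666+5.96) / (5.96×(0.666+59.6)) = 394.9/359.2 = 1.10.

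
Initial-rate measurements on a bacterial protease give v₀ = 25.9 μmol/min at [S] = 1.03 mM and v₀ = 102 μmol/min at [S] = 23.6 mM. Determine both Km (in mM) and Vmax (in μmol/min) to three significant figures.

Km = 3.65 mM; Vmax = 118 μmol/min

From v = Vmax[S]/(Km+[S]), each point gives Vmax = v(Km+[S])/[S].
Equating: 25.9(Km+1.03)/1.03 = 102(Km+23.6)/23.6.
25.15·Km + 25.9 = 4.322·Km + 102, so (25.15 − 4.322)·Km = 102 − 25.9.
Km = 76.10/20.82 = 3.65 mM; then Vmax = 25.9(3.65+1.03)/1.03 = 118 μmol/min.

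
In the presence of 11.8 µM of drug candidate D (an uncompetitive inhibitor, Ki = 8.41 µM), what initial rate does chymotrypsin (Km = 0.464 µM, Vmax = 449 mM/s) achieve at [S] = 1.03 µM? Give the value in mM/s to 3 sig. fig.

157 mM/s

α = 1 + [I]/Ki = 1 + 11.8/8.41 = 2.403.
For an uncompetitive inhibitor, both parameters are divided by α, giving Vmax/α and Km/α: Km,app = 0.193 µM, Vmax,app = 187 mM/s.
v = Vmax,app·[S]/(Km,app + [S]) = 187 × 1.03/(0.193 + 1.03) = 157 mM/s.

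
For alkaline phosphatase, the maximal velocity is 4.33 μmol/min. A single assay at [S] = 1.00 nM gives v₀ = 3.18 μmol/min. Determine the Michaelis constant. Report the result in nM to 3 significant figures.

0.362 nM

v/Vmax = 3.18/4.33 = 0.7344 = [S]/(Km+[S]).
So Km + [S] = [S]/0.7344 = 1.362 nM, giving Km = 1.362 − 1.00 = 0.362 nM.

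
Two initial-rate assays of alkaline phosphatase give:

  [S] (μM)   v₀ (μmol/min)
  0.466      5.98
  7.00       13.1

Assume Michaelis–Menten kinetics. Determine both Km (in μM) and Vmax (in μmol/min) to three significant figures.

Km = 0.650 μM; Vmax = 14.3 μmol/min

From v = Vmax[S]/(Km+[S]), each point gives Vmax = v(Km+[S])/[S].
Equating: 5.98(Km+0.466)/0.466 = 13.1(Km+7.00)/7.00.
12.83·Km + 5.98 = 1.871·Km + 13.1, so (12.83 − 1.871)·Km = 13.1 − 5.98.
Km = 7.120/10.96 = 0.650 μM; then Vmax = 5.98(0.650+0.466)/0.466 = 14.3 μmol/min.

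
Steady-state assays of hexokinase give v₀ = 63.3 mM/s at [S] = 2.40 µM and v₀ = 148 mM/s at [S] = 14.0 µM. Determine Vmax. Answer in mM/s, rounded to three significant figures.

From v = Vmax[S]/(Km+[S]), each point gives Vmax = v(Km+[S])/[S].
Equating: 63.3(Km+2.40)/2.40 = 148(Km+14.0)/14.0.
26.38·Km + 63.3 = 10.57·Km + 148, so (26.38 − 10.57)·Km = 148 − 63.3.
Km = 84.70/15.80 = 5.36 µM; then Vmax = 63.3(5.36+2.40)/2.40 = 205 mM/s.

205 mM/s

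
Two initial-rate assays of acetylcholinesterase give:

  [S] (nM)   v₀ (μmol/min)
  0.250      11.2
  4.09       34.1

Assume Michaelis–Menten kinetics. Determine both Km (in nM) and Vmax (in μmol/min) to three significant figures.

From v = Vmax[S]/(Km+[S]), each point gives Vmax = v(Km+[S])/[S].
Equating: 11.2(Km+0.250)/0.250 = 34.1(Km+4.09)/4.09.
44.80·Km + 11.2 = 8.337·Km + 34.1, so (44.80 − 8.337)·Km = 34.1 − 11.2.
Km = 22.90/36.46 = 0.628 nM; then Vmax = 11.2(0.628+0.250)/0.250 = 39.3 μmol/min.

Km = 0.628 nM; Vmax = 39.3 μmol/min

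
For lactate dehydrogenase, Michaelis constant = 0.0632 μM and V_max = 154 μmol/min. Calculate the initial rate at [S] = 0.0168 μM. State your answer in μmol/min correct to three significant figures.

32.3 μmol/min

v = Vmax·[S]/(Km + [S]) = 154 × 0.0168 / (0.0632 + 0.0168)
  = 2.587 / 0.08000 = 32.3 μmol/min.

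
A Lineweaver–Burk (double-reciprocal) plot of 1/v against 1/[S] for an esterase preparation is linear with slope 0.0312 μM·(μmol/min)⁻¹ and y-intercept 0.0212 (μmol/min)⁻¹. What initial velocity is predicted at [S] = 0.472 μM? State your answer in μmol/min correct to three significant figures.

The y-intercept is 1/Vmax, so Vmax = 1/0.0212 = 47.2 μmol/min.
The slope is Km/Vmax, so Km = 0.0312 × 47.2 = 1.47 μM.
Then v = 47.2 × 0.472/(1.47 + 0.472) = 11.5 μmol/min.

11.5 μmol/min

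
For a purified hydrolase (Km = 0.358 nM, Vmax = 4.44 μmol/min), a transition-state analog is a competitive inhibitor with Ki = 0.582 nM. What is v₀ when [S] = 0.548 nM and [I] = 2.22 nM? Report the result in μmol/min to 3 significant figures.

α = 1 + [I]/Ki = 1 + 2.22/0.582 = 4.814.
For a competitive inhibitor, Vmax is unchanged and the apparent Km becomes α·Km: Km,app = 1.72 nM, Vmax,app = 4.44 μmol/min.
v = Vmax,app·[S]/(Km,app + [S]) = 4.44 × 0.548/(1.72 + 0.548) = 1.07 μmol/min.

1.07 μmol/min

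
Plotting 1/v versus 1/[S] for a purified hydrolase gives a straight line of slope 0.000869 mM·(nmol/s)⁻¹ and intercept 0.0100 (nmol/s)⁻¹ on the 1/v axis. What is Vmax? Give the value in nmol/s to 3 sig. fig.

The y-intercept of a Lineweaver–Burk plot equals 1/Vmax, so Vmax = 1/0.0100 = 100 nmol/s.

100 nmol/s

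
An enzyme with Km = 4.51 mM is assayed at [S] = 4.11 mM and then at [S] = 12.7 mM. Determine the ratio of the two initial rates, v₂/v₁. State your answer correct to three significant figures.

1.55

Since Vmax cancels, v₂/v₁ = [S]₂(Km+[S]₁) / [S]₁(Km+[S]₂).
= 12.7×(4.51+4.11) / (4.11×(4.51+12.7)) = 109.5/70.73 = 1.55.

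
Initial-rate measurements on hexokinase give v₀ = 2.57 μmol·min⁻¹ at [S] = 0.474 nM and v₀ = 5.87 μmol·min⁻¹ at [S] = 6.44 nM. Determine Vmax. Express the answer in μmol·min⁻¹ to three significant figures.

6.54 μmol·min⁻¹

From v = Vmax[S]/(Km+[S]), each point gives Vmax = v(Km+[S])/[S].
Equating: 2.57(Km+0.474)/0.474 = 5.87(Km+6.44)/6.44.
5.422·Km + 2.57 = 0.9115·Km + 5.87, so (5.422 − 0.9115)·Km = 5.87 − 2.57.
Km = 3.300/4.510 = 0.732 nM; then Vmax = 2.57(0.732+0.474)/0.474 = 6.54 μmol·min⁻¹.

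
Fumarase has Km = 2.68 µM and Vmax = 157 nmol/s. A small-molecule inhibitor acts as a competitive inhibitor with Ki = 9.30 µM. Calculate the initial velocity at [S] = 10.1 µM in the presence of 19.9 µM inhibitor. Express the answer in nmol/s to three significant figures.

85.6 nmol/s

α = 1 + [I]/Ki = 1 + 19.9/9.30 = 3.140.
For a competitive inhibitor, Vmax is unchanged and the apparent Km becomes α·Km: Km,app = 8.41 µM, Vmax,app = 157 nmol/s.
v = Vmax,app·[S]/(Km,app + [S]) = 157 × 10.1/(8.41 + 10.1) = 85.6 nmol/s.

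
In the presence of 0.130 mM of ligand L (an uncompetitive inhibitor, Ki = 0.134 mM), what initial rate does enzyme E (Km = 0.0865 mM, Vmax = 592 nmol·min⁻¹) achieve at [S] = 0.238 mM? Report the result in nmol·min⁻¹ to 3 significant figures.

α = 1 + [I]/Ki = 1 + 0.130/0.134 = 1.970.
For an uncompetitive inhibitor, both parameters are divided by α, giving Vmax/α and Km/α: Km,app = 0.0439 mM, Vmax,app = 300 nmol·min⁻¹.
v = Vmax,app·[S]/(Km,app + [S]) = 300 × 0.238/(0.0439 + 0.238) = 254 nmol·min⁻¹.

254 nmol·min⁻¹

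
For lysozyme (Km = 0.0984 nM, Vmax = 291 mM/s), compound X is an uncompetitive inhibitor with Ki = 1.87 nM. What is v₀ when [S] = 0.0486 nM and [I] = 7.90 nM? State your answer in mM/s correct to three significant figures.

α = 1 + [I]/Ki = 1 + 7.90/1.87 = 5.225.
For an uncompetitive inhibitor, both parameters are divided by α, giving Vmax/α and Km/α: Km,app = 0.0188 nM, Vmax,app = 55.7 mM/s.
v = Vmax,app·[S]/(Km,app + [S]) = 55.7 × 0.0486/(0.0188 + 0.0486) = 40.1 mM/s.

40.1 mM/s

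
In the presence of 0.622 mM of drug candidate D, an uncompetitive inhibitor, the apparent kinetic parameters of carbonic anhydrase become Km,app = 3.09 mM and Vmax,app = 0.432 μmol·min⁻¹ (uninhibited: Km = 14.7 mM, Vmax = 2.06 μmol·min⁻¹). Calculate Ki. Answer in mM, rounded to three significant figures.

Uncompetitive: Vmax,app = Vmax/α (and Km,app = Km/α) with α = 1 + [I]/Ki.
α = Vmax/Vmax,app = 2.06/0.432 = 4.769.
Ki = [I]/(α − 1) = 0.622/3.769 = 0.165 mM.

0.165 mM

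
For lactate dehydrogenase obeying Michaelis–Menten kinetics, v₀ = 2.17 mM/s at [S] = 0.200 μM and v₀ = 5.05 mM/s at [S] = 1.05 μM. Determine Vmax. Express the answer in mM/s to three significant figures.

7.34 mM/s

From v = Vmax[S]/(Km+[S]), each point gives Vmax = v(Km+[S])/[S].
Equating: 2.17(Km+0.200)/0.200 = 5.05(Km+1.05)/1.05.
10.85·Km + 2.17 = 4.810·Km + 5.05, so (10.85 − 4.810)·Km = 5.05 − 2.17.
Km = 2.880/6.040 = 0.477 μM; then Vmax = 2.17(0.477+0.200)/0.200 = 7.34 mM/s.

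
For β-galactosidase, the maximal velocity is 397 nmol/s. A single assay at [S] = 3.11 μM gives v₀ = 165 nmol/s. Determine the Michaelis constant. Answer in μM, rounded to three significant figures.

From v = Vmax[S]/(Km+[S]), Km = [S](Vmax − v)/v.
Km = 3.11 × (397 − 165) / 165 = 721.5/165 = 4.37 μM.

4.37 μM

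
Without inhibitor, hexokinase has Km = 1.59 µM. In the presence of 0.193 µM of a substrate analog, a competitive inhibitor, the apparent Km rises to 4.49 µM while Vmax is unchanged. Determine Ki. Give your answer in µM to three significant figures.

Competitive: Km,app = α·Km with α = 1 + [I]/Ki.
α = Km,app/Km = 4.49/1.59 = 2.824.
Ki = [I]/(α − 1) = 0.193/1.824 = 0.106 µM.

0.106 µM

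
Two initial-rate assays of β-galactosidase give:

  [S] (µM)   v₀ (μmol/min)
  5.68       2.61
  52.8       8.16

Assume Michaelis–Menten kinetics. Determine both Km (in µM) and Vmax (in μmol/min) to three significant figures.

In reciprocal form, 1/v = (Km/Vmax)·(1/[S]) + 1/Vmax. The two points give (1/[S], 1/v) = (0.1761, 0.3831) and (0.01894, 0.1225).
Slope = (0.3831 − 0.1225)/(0.1761 − 0.01894) = 1.659; intercept = 0.3831 − 1.659×0.1761 = 0.09114.
Vmax = 1/intercept = 11.0 μmol/min; Km = slope × Vmax = 1.659 × 11.0 = 18.2 µM.

Km = 18.2 µM; Vmax = 11.0 μmol/min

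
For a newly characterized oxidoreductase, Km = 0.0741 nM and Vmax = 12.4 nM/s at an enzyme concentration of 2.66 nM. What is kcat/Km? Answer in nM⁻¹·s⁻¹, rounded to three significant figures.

62.9 nM⁻¹·s⁻¹

kcat = Vmax/[E]total = 12.4/2.66 = 4.66 s⁻¹.
kcat/Km = 4.66/0.0741 = 62.9 nM⁻¹·s⁻¹.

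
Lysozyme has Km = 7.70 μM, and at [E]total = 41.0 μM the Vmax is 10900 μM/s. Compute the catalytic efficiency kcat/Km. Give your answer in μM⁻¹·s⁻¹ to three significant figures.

kcat = Vmax/[E]total = 10900/41.0 = 266 s⁻¹.
kcat/Km = 266/7.70 = 34.5 μM⁻¹·s⁻¹.

34.5 μM⁻¹·s⁻¹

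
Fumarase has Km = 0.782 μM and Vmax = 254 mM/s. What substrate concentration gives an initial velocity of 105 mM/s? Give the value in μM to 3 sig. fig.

0.551 μM

The required fractional saturation is v/Vmax = 105/254 = 0.4134.
Then [S]/(Km+[S]) = 0.4134 ⇒ [S] = 0.782 × 0.4134/(1 − 0.4134) = 0.551 μM.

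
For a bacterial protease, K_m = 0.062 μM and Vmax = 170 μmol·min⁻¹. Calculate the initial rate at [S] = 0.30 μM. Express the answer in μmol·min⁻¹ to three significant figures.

[S]/(Km+[S]) = 0.30/0.3620 = 0.8287, the fractional saturation.
v = 0.8287 × Vmax = 0.8287 × 170 = 141 μmol·min⁻¹.

141 μmol·min⁻¹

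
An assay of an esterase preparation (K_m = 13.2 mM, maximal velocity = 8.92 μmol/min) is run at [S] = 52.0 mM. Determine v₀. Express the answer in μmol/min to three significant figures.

7.11 μmol/min

[S]/(Km+[S]) = 52.0/65.20 = 0.7975, the fractional saturation.
v = 0.7975 × Vmax = 0.7975 × 8.92 = 7.11 μmol/min.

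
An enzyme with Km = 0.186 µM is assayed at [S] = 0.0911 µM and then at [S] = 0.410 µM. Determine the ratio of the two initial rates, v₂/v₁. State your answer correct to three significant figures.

Since Vmax cancels, v₂/v₁ = [S]₂(Km+[S]₁) / [S]₁(Km+[S]₂).
= 0.410×(0.186+0.0911) / (0.0911×(0.186+0.410)) = 0.1136/0.05430 = 2.09.

2.09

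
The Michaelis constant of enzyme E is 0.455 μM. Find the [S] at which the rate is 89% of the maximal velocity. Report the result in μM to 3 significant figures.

3.68 μM

v/Vmax = [S]/(Km+[S]) = 0.89, so [S] = Km·0.89/(1 − 0.89) = 0.455 × 8.091.
[S] = 3.68 μM.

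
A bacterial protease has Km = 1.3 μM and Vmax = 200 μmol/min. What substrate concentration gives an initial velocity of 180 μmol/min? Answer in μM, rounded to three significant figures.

Rearranging v = Vmax[S]/(Km+[S]) gives [S] = Km·v/(Vmax − v).
[S] = 1.3 × 180 / (200 − 180) = 234.0/20.00 = 11.7 μM.

11.7 μM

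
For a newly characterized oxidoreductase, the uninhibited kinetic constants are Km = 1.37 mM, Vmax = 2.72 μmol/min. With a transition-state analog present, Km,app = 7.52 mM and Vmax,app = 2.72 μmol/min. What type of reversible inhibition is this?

Km increases (1.37 → 7.52 mM) while Vmax is unchanged — the hallmark of competitive inhibition.

competitive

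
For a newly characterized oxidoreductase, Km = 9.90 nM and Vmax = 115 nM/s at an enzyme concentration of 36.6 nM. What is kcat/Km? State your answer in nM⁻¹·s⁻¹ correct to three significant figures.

kcat = Vmax/[E]total = 115/36.6 = 3.14 s⁻¹.
kcat/Km = 3.14/9.90 = 0.317 nM⁻¹·s⁻¹.

0.317 nM⁻¹·s⁻¹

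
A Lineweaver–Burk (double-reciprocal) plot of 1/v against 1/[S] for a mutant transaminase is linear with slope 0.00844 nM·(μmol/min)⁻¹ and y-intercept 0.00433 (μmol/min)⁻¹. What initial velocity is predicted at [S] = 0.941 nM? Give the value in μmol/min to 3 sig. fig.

The y-intercept is 1/Vmax, so Vmax = 1/0.00433 = 231 μmol/min.
The slope is Km/Vmax, so Km = 0.00844 × 231 = 1.95 nM.
Then v = 231 × 0.941/(1.95 + 0.941) = 75.2 μmol/min.

75.2 μmol/min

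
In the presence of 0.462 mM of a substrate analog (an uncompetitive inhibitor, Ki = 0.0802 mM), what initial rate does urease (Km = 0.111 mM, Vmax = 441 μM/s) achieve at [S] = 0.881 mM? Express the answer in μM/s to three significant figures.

64.0 μM/s

With α = 1 + [I]/Ki = 1 + 0.462/0.0802 = 6.761, the uncompetitive rate law is v = (Vmax/α)·[S] / (Km/α + [S]).
v = (441/6.761)×0.881 / (0.111/6.761 + 0.881) = 57.47/0.8974 = 64.0 μM/s.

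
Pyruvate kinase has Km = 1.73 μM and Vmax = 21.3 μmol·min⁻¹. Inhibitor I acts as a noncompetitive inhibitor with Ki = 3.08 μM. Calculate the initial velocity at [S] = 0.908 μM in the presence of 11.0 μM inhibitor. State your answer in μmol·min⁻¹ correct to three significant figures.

α = 1 + [I]/Ki = 1 + 11.0/3.08 = 4.571.
For a noncompetitive inhibitor, Vmax is reduced to Vmax/α while Km is unchanged: Km,app = 1.73 μM, Vmax,app = 4.66 μmol·min⁻¹.
v = Vmax,app·[S]/(Km,app + [S]) = 4.66 × 0.908/(1.73 + 0.908) = 1.60 μmol·min⁻¹.

1.60 μmol·min⁻¹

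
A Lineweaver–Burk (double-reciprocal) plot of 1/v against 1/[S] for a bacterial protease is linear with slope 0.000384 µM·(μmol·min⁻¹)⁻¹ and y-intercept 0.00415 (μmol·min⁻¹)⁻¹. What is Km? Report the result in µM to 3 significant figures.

y-intercept = 1/Vmax ⇒ Vmax = 241 μmol·min⁻¹; slope = Km/Vmax ⇒ Km = slope × Vmax.
Km = 0.000384 × 241 = 0.0925 µM.

0.0925 µM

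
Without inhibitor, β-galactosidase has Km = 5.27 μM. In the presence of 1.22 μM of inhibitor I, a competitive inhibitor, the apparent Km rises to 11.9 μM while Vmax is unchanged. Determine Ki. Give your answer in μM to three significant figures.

0.970 μM

Competitive: Km,app = α·Km with α = 1 + [I]/Ki.
α = Km,app/Km = 11.9/5.27 = 2.258.
Ki = [I]/(α − 1) = 1.22/1.258 = 0.970 μM.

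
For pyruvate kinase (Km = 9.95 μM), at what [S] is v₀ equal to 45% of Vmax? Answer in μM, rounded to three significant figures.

8.14 μM

v/Vmax = [S]/(Km+[S]) = 0.45, so [S] = Km·0.45/(1 − 0.45) = 9.95 × 0.8182.
[S] = 8.14 μM.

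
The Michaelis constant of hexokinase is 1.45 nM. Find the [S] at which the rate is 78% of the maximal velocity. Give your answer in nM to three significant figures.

v/Vmax = [S]/(Km+[S]) = 0.78, so [S] = Km·0.78/(1 − 0.78) = 1.45 × 3.545.
[S] = 5.14 nM.

5.14 nM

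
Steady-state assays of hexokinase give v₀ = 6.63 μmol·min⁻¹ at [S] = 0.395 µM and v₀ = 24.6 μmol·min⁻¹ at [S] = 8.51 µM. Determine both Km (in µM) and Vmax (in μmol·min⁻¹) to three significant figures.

From v = Vmax[S]/(Km+[S]), each point gives Vmax = v(Km+[S])/[S].
Equating: 6.63(Km+0.395)/0.395 = 24.6(Km+8.51)/8.51.
16.78·Km + 6.63 = 2.891·Km + 24.6, so (16.78 − 2.891)·Km = 24.6 − 6.63.
Km = 17.97/13.89 = 1.29 µM; then Vmax = 6.63(1.29+0.395)/0.395 = 28.3 μmol·min⁻¹.

Km = 1.29 µM; Vmax = 28.3 μmol·min⁻¹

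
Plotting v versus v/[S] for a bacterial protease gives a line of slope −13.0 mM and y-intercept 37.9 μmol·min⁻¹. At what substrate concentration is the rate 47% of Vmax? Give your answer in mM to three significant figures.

The Eadie–Hofstee slope gives Km = 13.0 mM (slope = −Km).
v/Vmax = [S]/(Km+[S]) = 0.47 ⇒ [S] = Km·0.47/(1−0.47) = 13.0 × 0.8868 = 11.5 mM.

11.5 mM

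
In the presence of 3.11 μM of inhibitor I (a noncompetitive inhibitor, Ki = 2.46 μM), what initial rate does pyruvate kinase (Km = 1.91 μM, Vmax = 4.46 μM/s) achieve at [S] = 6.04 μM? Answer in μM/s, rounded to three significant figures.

1.50 μM/s

With α = 1 + [I]/Ki = 1 + 3.11/2.46 = 2.264, the noncompetitive rate law is v = (Vmax/α)·[S] / (Km + [S]).
v = (4.46/2.264)×6.04 / (1.91 + 6.04) = 11.90/7.950 = 1.50 μM/s.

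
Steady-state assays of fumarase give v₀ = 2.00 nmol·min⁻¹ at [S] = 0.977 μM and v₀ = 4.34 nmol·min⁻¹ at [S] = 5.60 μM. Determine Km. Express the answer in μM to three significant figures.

1.84 μM

From v = Vmax[S]/(Km+[S]), each point gives Vmax = v(Km+[S])/[S].
Equating: 2.00(Km+0.977)/0.977 = 4.34(Km+5.60)/5.60.
2.047·Km + 2.00 = 0.7750·Km + 4.34, so (2.047 − 0.7750)·Km = 4.34 − 2.00.
Km = 2.340/1.272 = 1.84 μM; then Vmax = 2.00(1.84+0.977)/0.977 = 5.77 nmol·min⁻¹.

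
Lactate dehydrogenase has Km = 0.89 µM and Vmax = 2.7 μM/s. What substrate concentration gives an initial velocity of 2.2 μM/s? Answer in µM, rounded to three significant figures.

3.92 µM

Rearranging v = Vmax[S]/(Km+[S]) gives [S] = Km·v/(Vmax − v).
[S] = 0.89 × 2.2 / (2.7 − 2.2) = 1.958/0.5000 = 3.92 µM.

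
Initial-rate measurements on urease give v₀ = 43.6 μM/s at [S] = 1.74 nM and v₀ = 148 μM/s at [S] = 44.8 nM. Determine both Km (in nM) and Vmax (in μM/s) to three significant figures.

Km = 4.80 nM; Vmax = 164 μM/s

In reciprocal form, 1/v = (Km/Vmax)·(1/[S]) + 1/Vmax. The two points give (1/[S], 1/v) = (0.5747, 0.02294) and (0.02232, 0.006757).
Slope = (0.02294 − 0.006757)/(0.5747 − 0.02232) = 0.02929; intercept = 0.02294 − 0.02929×0.5747 = 0.006103.
Vmax = 1/intercept = 164 μM/s; Km = slope × Vmax = 0.02929 × 164 = 4.80 nM.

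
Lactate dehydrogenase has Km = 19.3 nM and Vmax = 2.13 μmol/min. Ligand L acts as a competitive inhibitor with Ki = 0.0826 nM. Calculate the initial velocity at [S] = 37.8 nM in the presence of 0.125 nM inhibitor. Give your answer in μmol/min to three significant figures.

0.933 μmol/min

With α = 1 + [I]/Ki = 1 + 0.125/0.0826 = 2.513, the competitive rate law is v = Vmax[S] / (αKm + [S]).
v = 2.13×37.8 / (2.513×19.3 + 37.8) = 80.51/86.31 = 0.933 μmol/min.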